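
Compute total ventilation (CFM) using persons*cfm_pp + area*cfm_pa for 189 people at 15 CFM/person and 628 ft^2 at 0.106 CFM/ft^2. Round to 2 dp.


Total = 189*15 + 628*0.106 = 2901.57 CFM

2901.57 CFM


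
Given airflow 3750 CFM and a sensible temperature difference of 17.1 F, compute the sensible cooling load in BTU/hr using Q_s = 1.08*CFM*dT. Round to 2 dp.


Q = 1.08 * 3750 * 17.1 = 69255.00 BTU/hr

69255.00 BTU/hr


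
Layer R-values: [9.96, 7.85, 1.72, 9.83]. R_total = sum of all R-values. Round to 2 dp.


R_total = 9.96 + 7.85 + 1.72 + 9.83 = 29.36

29.36


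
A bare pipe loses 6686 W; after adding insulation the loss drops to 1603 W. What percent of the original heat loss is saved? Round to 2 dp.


Savings = ((6686-1603)/6686)*100 = 76.02 %

76.02 %


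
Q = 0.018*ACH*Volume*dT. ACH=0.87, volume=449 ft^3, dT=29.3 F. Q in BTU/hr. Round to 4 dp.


Q = 0.018 * 0.87 * 449 * 29.3 = 206.0183 BTU/hr

206.0183 BTU/hr


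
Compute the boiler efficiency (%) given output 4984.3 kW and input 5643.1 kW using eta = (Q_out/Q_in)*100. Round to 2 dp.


eta = (4984.3/5643.1)*100 = 88.33 %

88.33 %


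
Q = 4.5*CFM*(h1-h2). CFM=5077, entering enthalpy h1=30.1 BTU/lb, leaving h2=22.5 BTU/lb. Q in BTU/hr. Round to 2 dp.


Q = 4.5 * 5077 * (30.1 - 22.5) = 173633.40 BTU/hr

173633.40 BTU/hr


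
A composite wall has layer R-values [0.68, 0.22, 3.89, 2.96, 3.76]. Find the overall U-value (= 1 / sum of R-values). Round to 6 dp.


R_total = 0.68 + 0.22 + 3.89 + 2.96 + 3.76 = 11.51
U = 1/11.51 = 0.086881

0.086881


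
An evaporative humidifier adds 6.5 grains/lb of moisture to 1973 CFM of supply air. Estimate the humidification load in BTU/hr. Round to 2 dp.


Q = 0.68 * 1973 * 6.5 = 8720.66 BTU/hr

8720.66 BTU/hr


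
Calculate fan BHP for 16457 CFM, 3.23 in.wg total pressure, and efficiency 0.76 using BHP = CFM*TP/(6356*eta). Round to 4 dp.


BHP = 16457 * 3.23 / (6356 * 0.76) = 11.0041 hp

11.0041 hp


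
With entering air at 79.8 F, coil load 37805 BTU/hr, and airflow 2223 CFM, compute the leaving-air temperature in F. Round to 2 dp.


dT = 37805/(1.08*2223) = 15.7466
T_leave = 79.8 - 15.7466 = 64.05 F

64.05 F


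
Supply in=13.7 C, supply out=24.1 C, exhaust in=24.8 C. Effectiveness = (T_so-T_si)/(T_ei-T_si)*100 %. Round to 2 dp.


eff = (24.1-13.7)/(24.8-13.7)*100 = 93.69 %

93.69 %


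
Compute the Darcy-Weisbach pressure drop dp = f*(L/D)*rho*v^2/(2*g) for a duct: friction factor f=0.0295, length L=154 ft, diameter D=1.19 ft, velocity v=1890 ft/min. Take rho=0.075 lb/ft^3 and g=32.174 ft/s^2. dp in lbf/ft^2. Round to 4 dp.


v_fps = 1890/60 = 31.5 ft/s
dp = 0.0295*(154/1.19)*0.075*31.5^2/(2*32.174) = 4.4151 lbf/ft^2

4.4151 lbf/ft^2


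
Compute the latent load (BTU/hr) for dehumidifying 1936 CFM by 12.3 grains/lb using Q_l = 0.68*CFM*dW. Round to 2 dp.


Q = 0.68 * 1936 * 12.3 = 16192.70 BTU/hr

16192.70 BTU/hr


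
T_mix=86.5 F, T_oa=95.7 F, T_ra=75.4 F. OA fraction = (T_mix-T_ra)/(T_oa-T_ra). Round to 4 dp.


frac = (86.5 - 75.4) / (95.7 - 75.4) = 0.5468

0.5468


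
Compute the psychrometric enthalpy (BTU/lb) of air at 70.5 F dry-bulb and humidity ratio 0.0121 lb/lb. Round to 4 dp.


h = 0.24*70.5 + 0.0121*(1061+0.444*70.5) = 30.1369 BTU/lb

30.1369 BTU/lb


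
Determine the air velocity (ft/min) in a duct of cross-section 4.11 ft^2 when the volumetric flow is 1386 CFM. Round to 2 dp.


V = 1386 / 4.11 = 337.23 ft/min

337.23 ft/min


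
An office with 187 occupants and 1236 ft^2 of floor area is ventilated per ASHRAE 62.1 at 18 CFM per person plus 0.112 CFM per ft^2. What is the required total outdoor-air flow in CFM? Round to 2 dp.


Total = 187*18 + 1236*0.112 = 3504.43 CFM

3504.43 CFM


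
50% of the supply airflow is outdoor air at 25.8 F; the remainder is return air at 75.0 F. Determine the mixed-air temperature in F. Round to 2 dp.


T_mix = 0.5*25.8 + 0.5*75.0 = 50.40 F

50.40 F


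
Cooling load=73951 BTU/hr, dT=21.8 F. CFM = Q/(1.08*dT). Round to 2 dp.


CFM = 73951 / (1.08 * 21.8) = 3140.97

3140.97 CFM


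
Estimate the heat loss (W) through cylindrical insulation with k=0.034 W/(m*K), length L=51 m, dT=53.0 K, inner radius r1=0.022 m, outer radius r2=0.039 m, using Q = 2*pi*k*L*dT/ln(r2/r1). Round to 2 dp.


Q = 2*pi*0.034*51*53.0/ln(0.039/0.022) = 1008.59 W

1008.59 W


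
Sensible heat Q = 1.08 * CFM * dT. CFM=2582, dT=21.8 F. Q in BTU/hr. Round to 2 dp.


Q = 1.08 * 2582 * 21.8 = 60790.61 BTU/hr

60790.61 BTU/hr


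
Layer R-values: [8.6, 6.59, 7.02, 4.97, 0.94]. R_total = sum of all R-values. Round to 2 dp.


R_total = 8.6 + 6.59 + 7.02 + 4.97 + 0.94 = 28.12

28.12


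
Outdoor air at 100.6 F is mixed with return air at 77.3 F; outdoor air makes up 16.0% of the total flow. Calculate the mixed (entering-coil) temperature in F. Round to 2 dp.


T_mix = 77.3 + (16.0/100)*(100.6-77.3) = 81.03 F

81.03 F


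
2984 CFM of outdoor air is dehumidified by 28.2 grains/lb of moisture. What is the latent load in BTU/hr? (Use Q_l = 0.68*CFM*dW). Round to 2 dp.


Q = 0.68 * 2984 * 28.2 = 57221.18 BTU/hr

57221.18 BTU/hr


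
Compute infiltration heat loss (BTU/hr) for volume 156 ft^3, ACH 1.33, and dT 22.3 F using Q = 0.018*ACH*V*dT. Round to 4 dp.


Q = 0.018 * 1.33 * 156 * 22.3 = 83.2825 BTU/hr

83.2825 BTU/hr


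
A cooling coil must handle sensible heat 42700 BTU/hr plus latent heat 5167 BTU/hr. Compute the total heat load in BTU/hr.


Qt = 42700 + 5167 = 47867 BTU/hr

47867 BTU/hr


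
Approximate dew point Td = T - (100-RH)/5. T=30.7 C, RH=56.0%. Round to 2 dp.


Td = 30.7 - (100-56.0)/5 = 21.90 C

21.90 C


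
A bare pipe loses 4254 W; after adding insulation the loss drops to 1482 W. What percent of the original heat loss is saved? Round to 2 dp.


Savings = ((4254-1482)/4254)*100 = 65.16 %

65.16 %


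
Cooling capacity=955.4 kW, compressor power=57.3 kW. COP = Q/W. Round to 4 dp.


COP = 955.4 / 57.3 = 16.6736

16.6736


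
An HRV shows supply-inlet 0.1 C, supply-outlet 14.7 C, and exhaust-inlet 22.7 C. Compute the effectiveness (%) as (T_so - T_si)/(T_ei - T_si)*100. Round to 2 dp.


eff = (14.7-0.1)/(22.7-0.1)*100 = 64.60 %

64.60 %


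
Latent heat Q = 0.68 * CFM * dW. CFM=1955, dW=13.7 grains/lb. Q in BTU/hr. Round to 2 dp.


Q = 0.68 * 1955 * 13.7 = 18212.78 BTU/hr

18212.78 BTU/hr


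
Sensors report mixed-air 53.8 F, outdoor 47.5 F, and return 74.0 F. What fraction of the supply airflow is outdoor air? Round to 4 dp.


frac = (53.8 - 74.0) / (47.5 - 74.0) = 0.7623

0.7623


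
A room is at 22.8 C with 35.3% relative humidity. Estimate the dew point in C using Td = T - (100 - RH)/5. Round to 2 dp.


Td = 22.8 - (100-35.3)/5 = 9.86 C

9.86 C


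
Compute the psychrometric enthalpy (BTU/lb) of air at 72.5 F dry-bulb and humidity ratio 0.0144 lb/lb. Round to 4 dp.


h = 0.24*72.5 + 0.0144*(1061+0.444*72.5) = 33.1419 BTU/lb

33.1419 BTU/lb


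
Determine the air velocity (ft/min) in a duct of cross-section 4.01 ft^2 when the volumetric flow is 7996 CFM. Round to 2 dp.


V = 7996 / 4.01 = 1994.01 ft/min

1994.01 ft/min


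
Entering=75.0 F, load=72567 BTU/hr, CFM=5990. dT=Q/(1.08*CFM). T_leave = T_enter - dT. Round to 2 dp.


dT = 72567/(1.08*5990) = 11.2173
T_leave = 75.0 - 11.2173 = 63.78 F

63.78 F


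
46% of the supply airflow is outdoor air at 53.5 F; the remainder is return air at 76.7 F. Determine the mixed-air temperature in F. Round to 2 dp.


T_mix = 0.46*53.5 + 0.54*76.7 = 66.03 F

66.03 F


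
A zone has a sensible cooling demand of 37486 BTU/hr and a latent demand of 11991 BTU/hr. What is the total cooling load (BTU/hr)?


Qt = 37486 + 11991 = 49477 BTU/hr

49477 BTU/hr


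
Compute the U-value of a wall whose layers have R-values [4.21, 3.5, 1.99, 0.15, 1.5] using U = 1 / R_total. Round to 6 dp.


R_total = 4.21 + 3.5 + 1.99 + 0.15 + 1.5 = 11.35
U = 1/11.35 = 0.088106

0.088106


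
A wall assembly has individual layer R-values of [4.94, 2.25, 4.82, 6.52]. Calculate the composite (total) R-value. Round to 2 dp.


R_total = 4.94 + 2.25 + 4.82 + 6.52 = 18.53

18.53


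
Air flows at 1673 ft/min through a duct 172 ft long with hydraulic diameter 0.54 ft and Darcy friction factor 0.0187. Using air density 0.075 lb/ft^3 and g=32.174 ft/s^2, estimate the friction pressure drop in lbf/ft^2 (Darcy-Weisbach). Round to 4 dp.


v_fps = 1673/60 = 27.8833 ft/s
dp = 0.0187*(172/0.54)*0.075*27.8833^2/(2*32.174) = 5.3975 lbf/ft^2

5.3975 lbf/ft^2


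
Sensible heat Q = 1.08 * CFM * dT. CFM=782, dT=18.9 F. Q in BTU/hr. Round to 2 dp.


Q = 1.08 * 782 * 18.9 = 15962.18 BTU/hr

15962.18 BTU/hr


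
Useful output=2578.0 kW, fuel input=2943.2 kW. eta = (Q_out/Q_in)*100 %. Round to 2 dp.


eta = (2578.0/2943.2)*100 = 87.59 %

87.59 %


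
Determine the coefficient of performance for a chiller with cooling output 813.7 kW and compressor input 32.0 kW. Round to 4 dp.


COP = 813.7 / 32.0 = 25.4281

25.4281


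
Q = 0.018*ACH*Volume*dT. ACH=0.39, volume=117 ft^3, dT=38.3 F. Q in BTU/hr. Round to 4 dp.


Q = 0.018 * 0.39 * 117 * 38.3 = 31.4573 BTU/hr

31.4573 BTU/hr


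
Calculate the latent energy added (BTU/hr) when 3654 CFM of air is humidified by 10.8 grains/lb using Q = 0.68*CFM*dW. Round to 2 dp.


Q = 0.68 * 3654 * 10.8 = 26834.98 BTU/hr

26834.98 BTU/hr


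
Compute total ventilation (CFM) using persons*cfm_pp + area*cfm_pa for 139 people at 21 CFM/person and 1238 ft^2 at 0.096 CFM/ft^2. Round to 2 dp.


Total = 139*21 + 1238*0.096 = 3037.85 CFM

3037.85 CFM


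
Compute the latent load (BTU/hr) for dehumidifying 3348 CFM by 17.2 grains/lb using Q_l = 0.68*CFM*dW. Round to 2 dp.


Q = 0.68 * 3348 * 17.2 = 39158.21 BTU/hr

39158.21 BTU/hr


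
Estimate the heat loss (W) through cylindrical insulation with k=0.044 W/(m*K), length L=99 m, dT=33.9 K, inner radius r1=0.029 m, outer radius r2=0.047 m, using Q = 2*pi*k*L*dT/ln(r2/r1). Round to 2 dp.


Q = 2*pi*0.044*99*33.9/ln(0.047/0.029) = 1921.56 W

1921.56 W


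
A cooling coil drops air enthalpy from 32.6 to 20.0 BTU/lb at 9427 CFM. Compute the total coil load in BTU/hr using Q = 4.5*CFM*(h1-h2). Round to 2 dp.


Q = 4.5 * 9427 * (32.6 - 20.0) = 534510.90 BTU/hr

534510.90 BTU/hr


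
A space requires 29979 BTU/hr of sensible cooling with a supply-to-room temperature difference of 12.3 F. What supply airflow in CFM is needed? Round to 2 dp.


CFM = 29979 / (1.08 * 12.3) = 2256.78

2256.78 CFM


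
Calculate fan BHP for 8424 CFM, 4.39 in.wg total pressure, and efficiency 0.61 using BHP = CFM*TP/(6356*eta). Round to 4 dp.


BHP = 8424 * 4.39 / (6356 * 0.61) = 9.5383 hp

9.5383 hp


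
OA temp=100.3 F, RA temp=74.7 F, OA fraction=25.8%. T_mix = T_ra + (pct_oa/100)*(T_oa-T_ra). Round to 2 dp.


T_mix = 74.7 + (25.8/100)*(100.3-74.7) = 81.30 F

81.30 F


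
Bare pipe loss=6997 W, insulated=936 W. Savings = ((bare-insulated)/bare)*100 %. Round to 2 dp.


Savings = ((6997-936)/6997)*100 = 86.62 %

86.62 %


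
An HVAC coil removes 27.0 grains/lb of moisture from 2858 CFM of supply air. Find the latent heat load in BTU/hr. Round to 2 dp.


Q = 0.68 * 2858 * 27.0 = 52472.88 BTU/hr

52472.88 BTU/hr


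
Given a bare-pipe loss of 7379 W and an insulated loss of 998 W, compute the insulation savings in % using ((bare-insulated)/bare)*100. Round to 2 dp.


Savings = ((7379-998)/7379)*100 = 86.48 %

86.48 %


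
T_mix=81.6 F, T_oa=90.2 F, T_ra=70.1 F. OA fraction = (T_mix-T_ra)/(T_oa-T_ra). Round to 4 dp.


frac = (81.6 - 70.1) / (90.2 - 70.1) = 0.5721

0.5721


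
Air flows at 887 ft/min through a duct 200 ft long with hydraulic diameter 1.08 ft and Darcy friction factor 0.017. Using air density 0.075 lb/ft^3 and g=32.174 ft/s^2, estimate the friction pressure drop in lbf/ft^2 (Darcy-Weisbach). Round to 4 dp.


v_fps = 887/60 = 14.7833 ft/s
dp = 0.017*(200/1.08)*0.075*14.7833^2/(2*32.174) = 0.8019 lbf/ft^2

0.8019 lbf/ft^2


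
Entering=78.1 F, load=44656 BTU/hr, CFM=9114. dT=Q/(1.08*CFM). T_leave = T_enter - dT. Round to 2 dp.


dT = 44656/(1.08*9114) = 4.5368
T_leave = 78.1 - 4.5368 = 73.56 F

73.56 F


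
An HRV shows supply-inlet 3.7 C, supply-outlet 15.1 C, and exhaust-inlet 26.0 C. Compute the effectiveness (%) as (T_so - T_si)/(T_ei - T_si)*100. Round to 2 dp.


eff = (15.1-3.7)/(26.0-3.7)*100 = 51.12 %

51.12 %


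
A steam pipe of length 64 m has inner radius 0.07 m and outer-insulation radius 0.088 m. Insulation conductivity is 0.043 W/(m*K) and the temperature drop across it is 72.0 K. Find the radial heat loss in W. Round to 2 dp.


Q = 2*pi*0.043*64*72.0/ln(0.088/0.07) = 5440.34 W

5440.34 W


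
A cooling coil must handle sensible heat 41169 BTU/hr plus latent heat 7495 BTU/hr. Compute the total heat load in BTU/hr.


Qt = 41169 + 7495 = 48664 BTU/hr

48664 BTU/hr


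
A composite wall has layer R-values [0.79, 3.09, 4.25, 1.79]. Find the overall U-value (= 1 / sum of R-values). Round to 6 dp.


R_total = 0.79 + 3.09 + 4.25 + 1.79 = 9.92
U = 1/9.92 = 0.100806

0.100806


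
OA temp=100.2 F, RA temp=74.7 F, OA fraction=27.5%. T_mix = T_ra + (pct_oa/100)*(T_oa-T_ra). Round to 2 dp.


T_mix = 74.7 + (27.5/100)*(100.2-74.7) = 81.71 F

81.71 F


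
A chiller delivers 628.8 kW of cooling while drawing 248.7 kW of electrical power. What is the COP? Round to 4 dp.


COP = 628.8 / 248.7 = 2.5283

2.5283


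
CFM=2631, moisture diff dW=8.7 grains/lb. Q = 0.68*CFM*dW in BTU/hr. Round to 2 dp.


Q = 0.68 * 2631 * 8.7 = 15565.00 BTU/hr

15565.00 BTU/hr


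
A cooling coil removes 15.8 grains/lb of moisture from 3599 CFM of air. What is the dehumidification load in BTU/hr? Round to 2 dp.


Q = 0.68 * 3599 * 15.8 = 38667.66 BTU/hr

38667.66 BTU/hr


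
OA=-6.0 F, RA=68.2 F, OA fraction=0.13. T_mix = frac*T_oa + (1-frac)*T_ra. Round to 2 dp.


T_mix = 0.13*(-6.0) + 0.87*68.2 = 58.55 F

58.55 F


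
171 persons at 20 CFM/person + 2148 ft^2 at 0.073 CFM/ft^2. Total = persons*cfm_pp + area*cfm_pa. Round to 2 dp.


Total = 171*20 + 2148*0.073 = 3576.80 CFM

3576.80 CFM


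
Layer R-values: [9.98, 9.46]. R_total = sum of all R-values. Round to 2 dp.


R_total = 9.98 + 9.46 = 19.44

19.44


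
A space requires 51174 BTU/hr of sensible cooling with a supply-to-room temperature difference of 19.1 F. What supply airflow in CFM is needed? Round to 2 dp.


CFM = 51174 / (1.08 * 19.1) = 2480.80

2480.80 CFM


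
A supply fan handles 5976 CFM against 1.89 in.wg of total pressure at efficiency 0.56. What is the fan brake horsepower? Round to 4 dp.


BHP = 5976 * 1.89 / (6356 * 0.56) = 3.1732 hp

3.1732 hp


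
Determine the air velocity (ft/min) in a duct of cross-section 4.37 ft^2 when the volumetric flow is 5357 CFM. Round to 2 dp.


V = 5357 / 4.37 = 1225.86 ft/min

1225.86 ft/min


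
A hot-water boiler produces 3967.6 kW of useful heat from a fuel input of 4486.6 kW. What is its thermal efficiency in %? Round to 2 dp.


eta = (3967.6/4486.6)*100 = 88.43 %

88.43 %


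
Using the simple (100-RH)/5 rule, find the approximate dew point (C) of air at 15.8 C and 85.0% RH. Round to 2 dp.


Td = 15.8 - (100-85.0)/5 = 12.80 C

12.80 C


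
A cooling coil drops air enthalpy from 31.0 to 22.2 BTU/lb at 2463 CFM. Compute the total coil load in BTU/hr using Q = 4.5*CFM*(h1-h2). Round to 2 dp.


Q = 4.5 * 2463 * (31.0 - 22.2) = 97534.80 BTU/hr

97534.80 BTU/hr


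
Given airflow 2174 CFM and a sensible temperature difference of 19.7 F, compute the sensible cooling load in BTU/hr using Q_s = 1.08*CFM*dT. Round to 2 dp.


Q = 1.08 * 2174 * 19.7 = 46254.02 BTU/hr

46254.02 BTU/hr


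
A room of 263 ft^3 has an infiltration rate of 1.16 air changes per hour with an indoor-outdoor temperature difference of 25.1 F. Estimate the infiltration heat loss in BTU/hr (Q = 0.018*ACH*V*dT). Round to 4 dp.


Q = 0.018 * 1.16 * 263 * 25.1 = 137.8351 BTU/hr

137.8351 BTU/hr


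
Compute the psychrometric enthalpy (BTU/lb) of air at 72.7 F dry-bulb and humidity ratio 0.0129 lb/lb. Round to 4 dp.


h = 0.24*72.7 + 0.0129*(1061+0.444*72.7) = 31.5513 BTU/lb

31.5513 BTU/lb


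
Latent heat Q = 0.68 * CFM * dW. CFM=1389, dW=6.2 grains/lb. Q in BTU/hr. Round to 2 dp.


Q = 0.68 * 1389 * 6.2 = 5856.02 BTU/hr

5856.02 BTU/hr


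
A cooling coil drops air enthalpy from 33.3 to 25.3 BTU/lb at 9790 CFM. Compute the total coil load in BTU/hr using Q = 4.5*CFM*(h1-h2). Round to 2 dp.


Q = 4.5 * 9790 * (33.3 - 25.3) = 352440.00 BTU/hr

352440.00 BTU/hr


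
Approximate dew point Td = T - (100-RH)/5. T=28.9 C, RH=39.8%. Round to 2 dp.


Td = 28.9 - (100-39.8)/5 = 16.86 C

16.86 C


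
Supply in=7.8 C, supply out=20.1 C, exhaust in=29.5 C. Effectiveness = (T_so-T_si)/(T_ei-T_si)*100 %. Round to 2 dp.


eff = (20.1-7.8)/(29.5-7.8)*100 = 56.68 %

56.68 %


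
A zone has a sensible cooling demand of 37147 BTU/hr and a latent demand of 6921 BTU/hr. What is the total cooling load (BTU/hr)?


Qt = 37147 + 6921 = 44068 BTU/hr

44068 BTU/hr


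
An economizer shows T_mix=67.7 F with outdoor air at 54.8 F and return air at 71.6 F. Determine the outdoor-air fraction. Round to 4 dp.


frac = (67.7 - 71.6) / (54.8 - 71.6) = 0.2321

0.2321


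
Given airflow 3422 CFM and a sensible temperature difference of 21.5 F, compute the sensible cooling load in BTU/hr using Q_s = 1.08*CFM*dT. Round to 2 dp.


Q = 1.08 * 3422 * 21.5 = 79458.84 BTU/hr

79458.84 BTU/hr


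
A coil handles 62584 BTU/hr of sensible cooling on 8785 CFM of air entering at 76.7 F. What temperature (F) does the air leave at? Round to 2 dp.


dT = 62584/(1.08*8785) = 6.5963
T_leave = 76.7 - 6.5963 = 70.10 F

70.10 F


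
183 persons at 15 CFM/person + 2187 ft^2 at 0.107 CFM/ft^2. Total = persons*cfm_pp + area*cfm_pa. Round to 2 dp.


Total = 183*15 + 2187*0.107 = 2979.01 CFM

2979.01 CFM


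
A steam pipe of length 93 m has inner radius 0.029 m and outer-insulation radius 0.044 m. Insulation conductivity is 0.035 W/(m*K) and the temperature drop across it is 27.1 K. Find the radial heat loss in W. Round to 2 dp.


Q = 2*pi*0.035*93*27.1/ln(0.044/0.029) = 1329.46 W

1329.46 W


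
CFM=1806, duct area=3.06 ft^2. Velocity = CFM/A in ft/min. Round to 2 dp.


V = 1806 / 3.06 = 590.20 ft/min

590.20 ft/min


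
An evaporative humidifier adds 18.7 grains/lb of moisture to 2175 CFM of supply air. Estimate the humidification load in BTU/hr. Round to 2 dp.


Q = 0.68 * 2175 * 18.7 = 27657.30 BTU/hr

27657.30 BTU/hr


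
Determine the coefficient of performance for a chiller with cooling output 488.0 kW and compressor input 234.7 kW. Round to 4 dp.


COP = 488.0 / 234.7 = 2.0793

2.0793


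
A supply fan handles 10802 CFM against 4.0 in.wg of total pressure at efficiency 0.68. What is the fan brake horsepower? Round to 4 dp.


BHP = 10802 * 4.0 / (6356 * 0.68) = 9.9970 hp

9.9970 hp


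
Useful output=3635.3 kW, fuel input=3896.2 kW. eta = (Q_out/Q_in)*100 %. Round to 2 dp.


eta = (3635.3/3896.2)*100 = 93.30 %

93.30 %


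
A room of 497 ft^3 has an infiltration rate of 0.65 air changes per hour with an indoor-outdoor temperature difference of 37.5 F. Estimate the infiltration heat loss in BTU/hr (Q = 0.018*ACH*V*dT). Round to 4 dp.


Q = 0.018 * 0.65 * 497 * 37.5 = 218.0588 BTU/hr

218.0588 BTU/hr


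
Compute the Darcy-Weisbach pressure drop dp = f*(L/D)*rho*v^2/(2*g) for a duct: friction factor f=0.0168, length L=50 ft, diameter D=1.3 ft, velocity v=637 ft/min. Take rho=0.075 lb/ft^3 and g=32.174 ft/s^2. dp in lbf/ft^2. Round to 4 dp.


v_fps = 637/60 = 10.6167 ft/s
dp = 0.0168*(50/1.3)*0.075*10.6167^2/(2*32.174) = 0.0849 lbf/ft^2

0.0849 lbf/ft^2


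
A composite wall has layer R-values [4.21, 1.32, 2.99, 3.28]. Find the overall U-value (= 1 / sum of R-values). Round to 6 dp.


R_total = 4.21 + 1.32 + 2.99 + 3.28 = 11.80
U = 1/11.80 = 0.084746

0.084746


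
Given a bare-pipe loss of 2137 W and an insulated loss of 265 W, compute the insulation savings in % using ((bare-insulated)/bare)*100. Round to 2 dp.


Savings = ((2137-265)/2137)*100 = 87.60 %

87.60 %


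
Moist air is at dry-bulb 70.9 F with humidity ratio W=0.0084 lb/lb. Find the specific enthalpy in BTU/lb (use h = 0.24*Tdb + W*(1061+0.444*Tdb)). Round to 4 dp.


h = 0.24*70.9 + 0.0084*(1061+0.444*70.9) = 26.1928 BTU/lb

26.1928 BTU/lb


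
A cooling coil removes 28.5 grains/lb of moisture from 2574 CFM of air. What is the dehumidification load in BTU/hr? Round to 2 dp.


Q = 0.68 * 2574 * 28.5 = 49884.12 BTU/hr

49884.12 BTU/hr


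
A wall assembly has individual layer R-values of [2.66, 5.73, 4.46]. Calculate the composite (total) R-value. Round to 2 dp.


R_total = 2.66 + 5.73 + 4.46 = 12.85

12.85


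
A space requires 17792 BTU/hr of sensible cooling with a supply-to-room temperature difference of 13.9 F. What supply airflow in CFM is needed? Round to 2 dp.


CFM = 17792 / (1.08 * 13.9) = 1185.19

1185.19 CFM


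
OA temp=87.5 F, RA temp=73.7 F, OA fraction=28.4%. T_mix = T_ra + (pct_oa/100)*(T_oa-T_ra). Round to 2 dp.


T_mix = 73.7 + (28.4/100)*(87.5-73.7) = 77.62 F

77.62 F


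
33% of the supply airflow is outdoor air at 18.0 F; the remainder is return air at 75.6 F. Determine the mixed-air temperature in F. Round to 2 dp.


T_mix = 0.33*18.0 + 0.67*75.6 = 56.59 F

56.59 F


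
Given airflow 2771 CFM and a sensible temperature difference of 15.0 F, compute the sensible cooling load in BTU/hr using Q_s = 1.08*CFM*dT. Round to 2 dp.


Q = 1.08 * 2771 * 15.0 = 44890.20 BTU/hr

44890.20 BTU/hr


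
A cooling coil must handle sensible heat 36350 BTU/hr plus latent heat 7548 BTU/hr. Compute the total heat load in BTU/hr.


Qt = 36350 + 7548 = 43898 BTU/hr

43898 BTU/hr


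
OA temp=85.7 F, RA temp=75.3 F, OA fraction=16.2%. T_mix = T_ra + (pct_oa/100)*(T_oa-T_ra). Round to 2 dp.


T_mix = 75.3 + (16.2/100)*(85.7-75.3) = 76.98 F

76.98 F


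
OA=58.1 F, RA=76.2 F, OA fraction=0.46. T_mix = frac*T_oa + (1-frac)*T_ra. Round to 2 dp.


T_mix = 0.46*58.1 + 0.54*76.2 = 67.87 F

67.87 F


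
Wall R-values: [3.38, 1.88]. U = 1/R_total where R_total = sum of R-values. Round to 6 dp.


R_total = 3.38 + 1.88 = 5.26
U = 1/5.26 = 0.190114

0.190114


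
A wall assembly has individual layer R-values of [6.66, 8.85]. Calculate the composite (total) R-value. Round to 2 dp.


R_total = 6.66 + 8.85 = 15.51

15.51


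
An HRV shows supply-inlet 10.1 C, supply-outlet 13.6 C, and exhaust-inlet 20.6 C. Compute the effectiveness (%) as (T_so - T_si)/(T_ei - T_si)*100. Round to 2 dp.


eff = (13.6-10.1)/(20.6-10.1)*100 = 33.33 %

33.33 %


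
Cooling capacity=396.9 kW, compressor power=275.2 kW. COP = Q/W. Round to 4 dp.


COP = 396.9 / 275.2 = 1.4422

1.4422


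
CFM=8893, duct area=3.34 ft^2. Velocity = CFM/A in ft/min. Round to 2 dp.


V = 8893 / 3.34 = 2662.57 ft/min

2662.57 ft/min


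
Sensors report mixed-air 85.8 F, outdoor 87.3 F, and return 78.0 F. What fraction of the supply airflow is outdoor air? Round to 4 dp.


frac = (85.8 - 78.0) / (87.3 - 78.0) = 0.8387

0.8387


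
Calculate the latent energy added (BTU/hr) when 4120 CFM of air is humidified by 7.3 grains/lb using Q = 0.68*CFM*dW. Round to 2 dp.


Q = 0.68 * 4120 * 7.3 = 20451.68 BTU/hr

20451.68 BTU/hr


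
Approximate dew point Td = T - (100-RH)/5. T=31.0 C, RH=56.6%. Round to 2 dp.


Td = 31.0 - (100-56.6)/5 = 22.32 C

22.32 C


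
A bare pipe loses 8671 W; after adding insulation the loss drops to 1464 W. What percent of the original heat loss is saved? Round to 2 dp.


Savings = ((8671-1464)/8671)*100 = 83.12 %

83.12 %


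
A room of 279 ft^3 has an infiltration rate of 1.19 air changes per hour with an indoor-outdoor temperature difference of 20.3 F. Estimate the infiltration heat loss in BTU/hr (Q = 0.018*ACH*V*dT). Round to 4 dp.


Q = 0.018 * 1.19 * 279 * 20.3 = 121.3165 BTU/hr

121.3165 BTU/hr


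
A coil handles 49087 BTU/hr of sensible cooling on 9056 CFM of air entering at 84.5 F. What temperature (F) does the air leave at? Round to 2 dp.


dT = 49087/(1.08*9056) = 5.0189
T_leave = 84.5 - 5.0189 = 79.48 F

79.48 F


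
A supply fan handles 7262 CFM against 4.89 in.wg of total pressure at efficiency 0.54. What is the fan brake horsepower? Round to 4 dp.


BHP = 7262 * 4.89 / (6356 * 0.54) = 10.3464 hp

10.3464 hp


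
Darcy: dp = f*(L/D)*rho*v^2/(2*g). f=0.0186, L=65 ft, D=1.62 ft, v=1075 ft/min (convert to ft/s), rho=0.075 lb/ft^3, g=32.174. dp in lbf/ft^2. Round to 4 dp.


v_fps = 1075/60 = 17.9167 ft/s
dp = 0.0186*(65/1.62)*0.075*17.9167^2/(2*32.174) = 0.2792 lbf/ft^2

0.2792 lbf/ft^2


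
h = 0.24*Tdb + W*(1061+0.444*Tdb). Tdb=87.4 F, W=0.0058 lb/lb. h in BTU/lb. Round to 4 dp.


h = 0.24*87.4 + 0.0058*(1061+0.444*87.4) = 27.3549 BTU/lb

27.3549 BTU/lb


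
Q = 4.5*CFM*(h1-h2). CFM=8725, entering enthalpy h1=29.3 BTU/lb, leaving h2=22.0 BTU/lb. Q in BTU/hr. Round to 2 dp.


Q = 4.5 * 8725 * (29.3 - 22.0) = 286616.25 BTU/hr

286616.25 BTU/hr


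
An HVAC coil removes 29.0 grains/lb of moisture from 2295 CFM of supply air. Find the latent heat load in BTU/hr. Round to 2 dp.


Q = 0.68 * 2295 * 29.0 = 45257.40 BTU/hr

45257.40 BTU/hr


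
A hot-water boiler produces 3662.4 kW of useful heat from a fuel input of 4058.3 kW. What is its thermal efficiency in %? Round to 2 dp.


eta = (3662.4/4058.3)*100 = 90.24 %

90.24 %


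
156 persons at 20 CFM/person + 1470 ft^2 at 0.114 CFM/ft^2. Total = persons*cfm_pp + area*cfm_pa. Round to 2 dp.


Total = 156*20 + 1470*0.114 = 3287.58 CFM

3287.58 CFM


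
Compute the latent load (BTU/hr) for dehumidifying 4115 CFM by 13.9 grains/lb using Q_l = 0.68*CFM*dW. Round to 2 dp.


Q = 0.68 * 4115 * 13.9 = 38894.98 BTU/hr

38894.98 BTU/hr


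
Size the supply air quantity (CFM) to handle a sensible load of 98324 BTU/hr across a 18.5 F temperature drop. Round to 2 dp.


CFM = 98324 / (1.08 * 18.5) = 4921.12

4921.12 CFM


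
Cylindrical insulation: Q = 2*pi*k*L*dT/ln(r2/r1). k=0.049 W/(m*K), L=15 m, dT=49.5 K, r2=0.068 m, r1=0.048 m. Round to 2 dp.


Q = 2*pi*0.049*15*49.5/ln(0.068/0.048) = 656.31 W

656.31 W


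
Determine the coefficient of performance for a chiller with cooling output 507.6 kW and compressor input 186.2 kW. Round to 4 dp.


COP = 507.6 / 186.2 = 2.7261

2.7261


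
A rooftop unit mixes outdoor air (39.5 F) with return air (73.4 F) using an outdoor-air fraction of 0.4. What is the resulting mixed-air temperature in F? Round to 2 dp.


T_mix = 0.4*39.5 + 0.6*73.4 = 59.84 F

59.84 F


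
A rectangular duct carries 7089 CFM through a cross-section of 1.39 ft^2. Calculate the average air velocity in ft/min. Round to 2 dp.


V = 7089 / 1.39 = 5100.00 ft/min

5100.00 ft/min


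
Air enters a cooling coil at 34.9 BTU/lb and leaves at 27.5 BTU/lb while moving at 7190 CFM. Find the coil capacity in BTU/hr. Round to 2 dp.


Q = 4.5 * 7190 * (34.9 - 27.5) = 239427.00 BTU/hr

239427.00 BTU/hr


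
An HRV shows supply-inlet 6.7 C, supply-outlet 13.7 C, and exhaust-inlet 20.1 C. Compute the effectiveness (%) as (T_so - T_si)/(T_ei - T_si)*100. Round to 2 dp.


eff = (13.7-6.7)/(20.1-6.7)*100 = 52.24 %

52.24 %


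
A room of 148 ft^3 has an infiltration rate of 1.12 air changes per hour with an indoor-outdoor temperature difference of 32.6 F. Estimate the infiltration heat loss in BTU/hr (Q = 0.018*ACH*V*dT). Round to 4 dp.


Q = 0.018 * 1.12 * 148 * 32.6 = 97.2680 BTU/hr

97.2680 BTU/hr


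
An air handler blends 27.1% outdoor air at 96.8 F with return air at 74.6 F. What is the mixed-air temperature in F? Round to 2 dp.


T_mix = 74.6 + (27.1/100)*(96.8-74.6) = 80.62 F

80.62 F


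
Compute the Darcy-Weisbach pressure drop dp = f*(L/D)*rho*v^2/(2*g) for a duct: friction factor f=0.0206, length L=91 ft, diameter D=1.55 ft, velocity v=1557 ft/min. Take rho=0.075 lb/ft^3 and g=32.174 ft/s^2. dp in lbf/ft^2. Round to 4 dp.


v_fps = 1557/60 = 25.95 ft/s
dp = 0.0206*(91/1.55)*0.075*25.95^2/(2*32.174) = 0.9492 lbf/ft^2

0.9492 lbf/ft^2


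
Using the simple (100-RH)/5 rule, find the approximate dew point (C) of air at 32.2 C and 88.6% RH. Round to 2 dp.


Td = 32.2 - (100-88.6)/5 = 29.92 C

29.92 C


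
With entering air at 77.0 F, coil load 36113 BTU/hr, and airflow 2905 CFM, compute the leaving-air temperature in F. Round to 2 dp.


dT = 36113/(1.08*2905) = 11.5105
T_leave = 77.0 - 11.5105 = 65.49 F

65.49 F


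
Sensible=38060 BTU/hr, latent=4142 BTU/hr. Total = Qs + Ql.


Qt = 38060 + 4142 = 42202 BTU/hr

42202 BTU/hr


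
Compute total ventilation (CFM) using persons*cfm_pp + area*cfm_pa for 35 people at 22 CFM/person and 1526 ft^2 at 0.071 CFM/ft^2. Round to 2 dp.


Total = 35*22 + 1526*0.071 = 878.35 CFM

878.35 CFM


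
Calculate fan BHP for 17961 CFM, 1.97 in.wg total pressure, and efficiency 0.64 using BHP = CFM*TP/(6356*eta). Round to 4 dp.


BHP = 17961 * 1.97 / (6356 * 0.64) = 8.6983 hp

8.6983 hp


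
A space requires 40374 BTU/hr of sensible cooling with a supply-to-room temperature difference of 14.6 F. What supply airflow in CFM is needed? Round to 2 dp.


CFM = 40374 / (1.08 * 14.6) = 2560.50

2560.50 CFM


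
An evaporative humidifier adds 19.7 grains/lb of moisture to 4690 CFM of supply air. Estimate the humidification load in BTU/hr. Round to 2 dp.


Q = 0.68 * 4690 * 19.7 = 62827.24 BTU/hr

62827.24 BTU/hr


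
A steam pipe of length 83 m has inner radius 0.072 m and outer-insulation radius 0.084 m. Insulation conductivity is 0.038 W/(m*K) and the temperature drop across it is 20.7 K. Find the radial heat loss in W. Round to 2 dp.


Q = 2*pi*0.038*83*20.7/ln(0.084/0.072) = 2661.13 W

2661.13 W


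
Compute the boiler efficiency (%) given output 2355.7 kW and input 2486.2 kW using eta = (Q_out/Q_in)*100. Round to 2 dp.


eta = (2355.7/2486.2)*100 = 94.75 %

94.75 %


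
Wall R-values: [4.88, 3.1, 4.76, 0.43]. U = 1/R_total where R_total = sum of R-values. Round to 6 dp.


R_total = 4.88 + 3.1 + 4.76 + 0.43 = 13.17
U = 1/13.17 = 0.075930

0.075930


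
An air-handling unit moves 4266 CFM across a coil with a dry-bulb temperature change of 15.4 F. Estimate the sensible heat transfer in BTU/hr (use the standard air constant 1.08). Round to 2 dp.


Q = 1.08 * 4266 * 15.4 = 70952.11 BTU/hr

70952.11 BTU/hr


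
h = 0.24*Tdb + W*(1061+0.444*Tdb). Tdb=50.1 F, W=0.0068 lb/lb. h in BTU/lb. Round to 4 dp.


h = 0.24*50.1 + 0.0068*(1061+0.444*50.1) = 19.3901 BTU/lb

19.3901 BTU/lb


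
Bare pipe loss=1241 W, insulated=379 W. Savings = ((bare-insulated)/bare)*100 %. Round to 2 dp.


Savings = ((1241-379)/1241)*100 = 69.46 %

69.46 %


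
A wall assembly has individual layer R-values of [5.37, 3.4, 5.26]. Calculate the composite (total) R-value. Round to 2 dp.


R_total = 5.37 + 3.4 + 5.26 = 14.03

14.03


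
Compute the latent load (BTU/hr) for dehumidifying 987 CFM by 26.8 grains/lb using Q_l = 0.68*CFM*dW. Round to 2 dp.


Q = 0.68 * 987 * 26.8 = 17987.09 BTU/hr

17987.09 BTU/hr


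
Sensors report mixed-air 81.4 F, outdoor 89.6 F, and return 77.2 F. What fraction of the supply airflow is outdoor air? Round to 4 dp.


frac = (81.4 - 77.2) / (89.6 - 77.2) = 0.3387

0.3387


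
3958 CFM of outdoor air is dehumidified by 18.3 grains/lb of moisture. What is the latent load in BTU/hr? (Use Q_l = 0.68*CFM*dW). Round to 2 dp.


Q = 0.68 * 3958 * 18.3 = 49253.35 BTU/hr

49253.35 BTU/hr


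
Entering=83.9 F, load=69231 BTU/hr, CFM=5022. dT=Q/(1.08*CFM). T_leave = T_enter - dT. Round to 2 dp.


dT = 69231/(1.08*5022) = 12.7644
T_leave = 83.9 - 12.7644 = 71.14 F

71.14 F


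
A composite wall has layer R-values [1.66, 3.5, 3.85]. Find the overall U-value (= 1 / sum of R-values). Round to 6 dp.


R_total = 1.66 + 3.5 + 3.85 = 9.01
U = 1/9.01 = 0.110988

0.110988


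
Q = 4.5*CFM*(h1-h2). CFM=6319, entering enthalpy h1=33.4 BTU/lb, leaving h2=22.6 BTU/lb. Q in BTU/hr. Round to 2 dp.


Q = 4.5 * 6319 * (33.4 - 22.6) = 307103.40 BTU/hr

307103.40 BTU/hr


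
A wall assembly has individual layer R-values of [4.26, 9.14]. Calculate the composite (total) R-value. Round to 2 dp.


R_total = 4.26 + 9.14 = 13.40

13.40


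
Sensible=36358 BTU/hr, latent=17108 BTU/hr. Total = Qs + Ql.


Qt = 36358 + 17108 = 53466 BTU/hr

53466 BTU/hr


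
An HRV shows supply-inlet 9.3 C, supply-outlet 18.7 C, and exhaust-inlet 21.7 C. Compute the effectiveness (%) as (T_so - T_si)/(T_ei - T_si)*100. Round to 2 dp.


eff = (18.7-9.3)/(21.7-9.3)*100 = 75.81 %

75.81 %


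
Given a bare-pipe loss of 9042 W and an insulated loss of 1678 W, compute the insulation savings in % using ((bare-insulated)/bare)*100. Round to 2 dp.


Savings = ((9042-1678)/9042)*100 = 81.44 %

81.44 %


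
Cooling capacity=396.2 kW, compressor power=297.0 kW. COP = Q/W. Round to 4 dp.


COP = 396.2 / 297.0 = 1.3340

1.3340


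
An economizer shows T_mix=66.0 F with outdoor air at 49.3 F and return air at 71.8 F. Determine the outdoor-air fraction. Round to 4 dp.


frac = (66.0 - 71.8) / (49.3 - 71.8) = 0.2578

0.2578


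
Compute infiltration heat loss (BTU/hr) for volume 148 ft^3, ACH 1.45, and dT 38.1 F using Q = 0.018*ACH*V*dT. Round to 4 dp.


Q = 0.018 * 1.45 * 148 * 38.1 = 147.1727 BTU/hr

147.1727 BTU/hr


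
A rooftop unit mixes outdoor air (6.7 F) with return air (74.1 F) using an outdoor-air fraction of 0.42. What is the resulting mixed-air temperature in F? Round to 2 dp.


T_mix = 0.42*6.7 + 0.58*74.1 = 45.79 F

45.79 F


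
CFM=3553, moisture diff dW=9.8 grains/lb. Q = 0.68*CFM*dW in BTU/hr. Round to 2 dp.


Q = 0.68 * 3553 * 9.8 = 23677.19 BTU/hr

23677.19 BTU/hr


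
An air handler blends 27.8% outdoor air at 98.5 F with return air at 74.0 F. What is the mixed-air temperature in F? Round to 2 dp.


T_mix = 74.0 + (27.8/100)*(98.5-74.0) = 80.81 F

80.81 F


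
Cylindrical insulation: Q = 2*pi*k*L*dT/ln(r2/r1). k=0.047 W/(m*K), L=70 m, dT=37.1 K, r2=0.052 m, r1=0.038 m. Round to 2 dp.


Q = 2*pi*0.047*70*37.1/ln(0.052/0.038) = 2445.08 W

2445.08 W


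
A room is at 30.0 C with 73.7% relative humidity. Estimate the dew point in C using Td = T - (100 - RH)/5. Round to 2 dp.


Td = 30.0 - (100-73.7)/5 = 24.74 C

24.74 C


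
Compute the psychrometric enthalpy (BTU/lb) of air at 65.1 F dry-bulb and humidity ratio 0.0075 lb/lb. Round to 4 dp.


h = 0.24*65.1 + 0.0075*(1061+0.444*65.1) = 23.7983 BTU/lb

23.7983 BTU/lb


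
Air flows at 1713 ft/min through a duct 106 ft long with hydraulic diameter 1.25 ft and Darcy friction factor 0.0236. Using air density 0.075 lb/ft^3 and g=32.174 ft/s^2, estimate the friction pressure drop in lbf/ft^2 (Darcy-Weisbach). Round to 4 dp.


v_fps = 1713/60 = 28.55 ft/s
dp = 0.0236*(106/1.25)*0.075*28.55^2/(2*32.174) = 1.9013 lbf/ft^2

1.9013 lbf/ft^2


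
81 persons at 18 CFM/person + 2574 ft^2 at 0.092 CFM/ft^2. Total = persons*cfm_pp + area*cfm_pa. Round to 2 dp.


Total = 81*18 + 2574*0.092 = 1694.81 CFM

1694.81 CFM


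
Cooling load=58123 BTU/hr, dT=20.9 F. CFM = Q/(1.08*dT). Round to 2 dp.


CFM = 58123 / (1.08 * 20.9) = 2575.00

2575.00 CFM


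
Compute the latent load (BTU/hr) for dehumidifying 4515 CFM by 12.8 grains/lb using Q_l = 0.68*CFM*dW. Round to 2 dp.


Q = 0.68 * 4515 * 12.8 = 39298.56 BTU/hr

39298.56 BTU/hr


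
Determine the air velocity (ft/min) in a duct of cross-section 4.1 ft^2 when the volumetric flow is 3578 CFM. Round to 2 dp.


V = 3578 / 4.1 = 872.68 ft/min

872.68 ft/min


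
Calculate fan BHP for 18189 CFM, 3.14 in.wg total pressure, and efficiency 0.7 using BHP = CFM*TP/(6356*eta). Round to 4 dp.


BHP = 18189 * 3.14 / (6356 * 0.7) = 12.8368 hp

12.8368 hp


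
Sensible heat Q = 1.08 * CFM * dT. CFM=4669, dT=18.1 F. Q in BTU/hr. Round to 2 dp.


Q = 1.08 * 4669 * 18.1 = 91269.61 BTU/hr

91269.61 BTU/hr


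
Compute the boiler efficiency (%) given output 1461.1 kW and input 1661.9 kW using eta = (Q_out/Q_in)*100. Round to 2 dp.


eta = (1461.1/1661.9)*100 = 87.92 %

87.92 %


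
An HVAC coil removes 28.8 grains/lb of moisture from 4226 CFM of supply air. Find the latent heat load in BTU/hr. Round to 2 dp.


Q = 0.68 * 4226 * 28.8 = 82761.98 BTU/hr

82761.98 BTU/hr


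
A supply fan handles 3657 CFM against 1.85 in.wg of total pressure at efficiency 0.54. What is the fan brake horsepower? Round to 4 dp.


BHP = 3657 * 1.85 / (6356 * 0.54) = 1.9711 hp

1.9711 hp


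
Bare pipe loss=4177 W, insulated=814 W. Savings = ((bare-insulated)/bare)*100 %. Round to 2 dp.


Savings = ((4177-814)/4177)*100 = 80.51 %

80.51 %


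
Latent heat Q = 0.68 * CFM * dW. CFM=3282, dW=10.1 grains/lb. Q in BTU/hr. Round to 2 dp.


Q = 0.68 * 3282 * 10.1 = 22540.78 BTU/hr

22540.78 BTU/hr


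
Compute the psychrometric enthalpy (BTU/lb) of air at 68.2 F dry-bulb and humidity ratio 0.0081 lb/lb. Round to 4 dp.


h = 0.24*68.2 + 0.0081*(1061+0.444*68.2) = 25.2074 BTU/lb

25.2074 BTU/lb


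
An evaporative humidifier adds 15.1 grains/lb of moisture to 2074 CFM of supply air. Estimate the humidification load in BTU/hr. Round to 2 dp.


Q = 0.68 * 2074 * 15.1 = 21295.83 BTU/hr

21295.83 BTU/hr


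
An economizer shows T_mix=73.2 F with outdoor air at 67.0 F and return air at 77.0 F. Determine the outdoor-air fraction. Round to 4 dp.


frac = (73.2 - 77.0) / (67.0 - 77.0) = 0.3800

0.3800


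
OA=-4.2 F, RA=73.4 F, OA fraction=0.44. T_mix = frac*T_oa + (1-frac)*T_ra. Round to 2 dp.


T_mix = 0.44*(-4.2) + 0.56*73.4 = 39.26 F

39.26 F


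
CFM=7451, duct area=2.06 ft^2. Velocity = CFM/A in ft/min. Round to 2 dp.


V = 7451 / 2.06 = 3616.99 ft/min

3616.99 ft/min


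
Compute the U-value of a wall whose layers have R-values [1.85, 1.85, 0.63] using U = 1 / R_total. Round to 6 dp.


R_total = 1.85 + 1.85 + 0.63 = 4.33
U = 1/4.33 = 0.230947

0.230947


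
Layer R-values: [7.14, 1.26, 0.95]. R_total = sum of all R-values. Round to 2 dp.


R_total = 7.14 + 1.26 + 0.95 = 9.35

9.35


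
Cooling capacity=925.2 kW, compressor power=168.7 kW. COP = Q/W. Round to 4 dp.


COP = 925.2 / 168.7 = 5.4843

5.4843


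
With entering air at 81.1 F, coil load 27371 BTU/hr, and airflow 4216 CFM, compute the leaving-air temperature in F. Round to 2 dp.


dT = 27371/(1.08*4216) = 6.0113
T_leave = 81.1 - 6.0113 = 75.09 F

75.09 F


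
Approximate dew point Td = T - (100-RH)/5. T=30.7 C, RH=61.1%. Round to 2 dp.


Td = 30.7 - (100-61.1)/5 = 22.92 C

22.92 C


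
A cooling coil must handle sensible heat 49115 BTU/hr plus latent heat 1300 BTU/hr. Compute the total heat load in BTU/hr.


Qt = 49115 + 1300 = 50415 BTU/hr

50415 BTU/hr


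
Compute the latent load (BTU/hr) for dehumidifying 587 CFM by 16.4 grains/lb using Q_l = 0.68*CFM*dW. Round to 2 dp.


Q = 0.68 * 587 * 16.4 = 6546.22 BTU/hr

6546.22 BTU/hr


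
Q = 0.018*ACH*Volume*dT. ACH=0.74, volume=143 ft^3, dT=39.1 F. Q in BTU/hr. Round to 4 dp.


Q = 0.018 * 0.74 * 143 * 39.1 = 74.4761 BTU/hr

74.4761 BTU/hr


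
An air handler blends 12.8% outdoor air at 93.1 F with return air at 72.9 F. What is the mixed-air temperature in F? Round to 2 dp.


T_mix = 72.9 + (12.8/100)*(93.1-72.9) = 75.49 F

75.49 F


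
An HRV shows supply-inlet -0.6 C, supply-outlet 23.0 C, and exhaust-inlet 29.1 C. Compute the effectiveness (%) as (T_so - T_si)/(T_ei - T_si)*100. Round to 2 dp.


eff = (23.0-(-0.6))/(29.1-(-0.6))*100 = 79.46 %

79.46 %
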